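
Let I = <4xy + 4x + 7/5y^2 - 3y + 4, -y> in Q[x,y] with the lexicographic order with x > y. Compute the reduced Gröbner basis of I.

The reduced Gröbner basis is the canonical form of the ideal for this ordering.

f_1 = 4xy + 4x + 7/5y^2 - 3y + 4, LT = xy.
f_2 = -y, LT = y.

S(f_1,f_2): lcm = xy. S = x + 7/20y^2 - 3/4y + 1.
  leading term x: no divisor's leading term divides it; move x to the remainder.
  leading term y^2: subtract (-7/20y)·f_2 from 7/20y^2 - 3/4y + 1 → -3/4y + 1
  leading term y: subtract (3/4)·f_2 from -3/4y + 1 → 1
  leading term 1: no divisor's leading term divides it; move 1 to the remainder.
  remainder x + 1 ≠ 0; add g_3 = x + 1 to the basis.

The other S-polynomials (S(f_1,g_3), S(f_2,g_3)) all reduce to 0 modulo the current basis, so we have a Gröbner basis.
Inter-reduce: drop elements whose leading term is divisible by another's, tail-reduce, and make monic.

G = {x + 1, y}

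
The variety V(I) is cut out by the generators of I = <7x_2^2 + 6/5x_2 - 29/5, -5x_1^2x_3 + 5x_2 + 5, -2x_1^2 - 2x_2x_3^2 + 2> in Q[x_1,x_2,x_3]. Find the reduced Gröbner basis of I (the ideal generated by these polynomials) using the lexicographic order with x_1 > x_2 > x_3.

G = {x_1^2 - 29/70x_3^5 + 29/70x_3^4 + 1/2x_3^3 - 41/70x_3^2 + 32/35x_3 - 1, x_2 + 29/70x_3^5 + 29/70x_3^4 + 23/70x_3^3 + 29/70x_3^2 - 3/35x_3 + 1, x_3^6 - 6/29x_3^4 + 64/29x_3^3 - 35/29x_3^2 + 64/29x_3}

f_1 = 7x_2^2 + 6/5x_2 - 29/5, LT = x_2^2.
f_2 = -5x_1^2x_3 + 5x_2 + 5, LT = x_1^2x_3.
f_3 = -2x_1^2 - 2x_2x_3^2 + 2, LT = x_1^2.

S(f_2,f_3): lcm = x_1^2x_3. S = -x_2x_3^3 - x_2 + x_3 - 1.
  leading term x_2x_3^3: no divisor's leading term divides it; move -x_2x_3^3 to the remainder.
  leading term x_2: no divisor's leading term divides it; move -x_2 to the remainder.
  leading term x_3: no divisor's leading term divides it; move x_3 to the remainder.
  leading term 1: no divisor's leading term divides it; move -1 to the remainder.
  remainder -x_2x_3^3 - x_2 + x_3 - 1 ≠ 0; add g_4 = -x_2x_3^3 - x_2 + x_3 - 1 to the basis.

S(f_1,g_4): lcm = x_2^2x_3^3. S = -x_2^2 + 6/35x_2x_3^3 + x_2x_3 - x_2 - 29/35x_3^3.
  leading term x_2^2: subtract (-1/7)·f_1 from -x_2^2 + 6/35x_2x_3^3 + x_2x_3 - x_2 - 29/35x_3^3 → 6/35x_2x_3^3 + x_2x_3 - 29/35x_2 - 29/35x_3^3 - 29/35
  leading term x_2x_3^3: subtract (-6/35)·g_4 from 6/35x_2x_3^3 + x_2x_3 - 29/35x_2 - 29/35x_3^3 - 29/35 → x_2x_3 - x_2 - 29/35x_3^3 + 6/35x_3 - 1
  leading term x_2x_3: no divisor's leading term divides it; move x_2x_3 to the remainder.
  leading term x_2: no divisor's leading term divides it; move -x_2 to the remainder.
  leading term x_3^3: no divisor's leading term divides it; move -29/35x_3^3 to the remainder.
  leading term x_3: no divisor's leading term divides it; move 6/35x_3 to the remainder.
  leading term 1: no divisor's leading term divides it; move -1 to the remainder.
  remainder x_2x_3 - x_2 - 29/35x_3^3 + 6/35x_3 - 1 ≠ 0; add g_5 = x_2x_3 - x_2 - 29/35x_3^3 + 6/35x_3 - 1 to the basis.

S(g_4,g_5): lcm = x_2x_3^3. S = x_2x_3^2 + x_2 + 29/35x_3^5 - 6/35x_3^3 + x_3^2 - x_3 + 1.
  leading term x_2x_3^2: subtract (x_3)·g_5 from x_2x_3^2 + x_2 + 29/35x_3^5 - 6/35x_3^3 + x_3^2 - x_3 + 1 → x_2x_3 + x_2 + 29/35x_3^5 + 29/35x_3^4 - 6/35x_3^3 + 29/35x_3^2 + 1
  leading term x_2x_3: subtract (1)·g_5 from x_2x_3 + x_2 + 29/35x_3^5 + 29/35x_3^4 - 6/35x_3^3 + 29/35x_3^2 + 1 → 2x_2 + 29/35x_3^5 + 29/35x_3^4 + 23/35x_3^3 + 29/35x_3^2 - 6/35x_3 + 2
  leading term x_2: no divisor's leading term divides it; move 2x_2 to the remainder.
  leading term x_3^5: no divisor's leading term divides it; move 29/35x_3^5 to the remainder.
  leading term x_3^4: no divisor's leading term divides it; move 29/35x_3^4 to the remainder.
  leading term x_3^3: no divisor's leading term divides it; move 23/35x_3^3 to the remainder.
  leading term x_3^2: no divisor's leading term divides it; move 29/35x_3^2 to the remainder.
  leading term x_3: no divisor's leading term divides it; move -6/35x_3 to the remainder.
  leading term 1: no divisor's leading term divides it; move 2 to the remainder.
  remainder 2x_2 + 29/35x_3^5 + 29/35x_3^4 + 23/35x_3^3 + 29/35x_3^2 - 6/35x_3 + 2 ≠ 0; add g_6 = 2x_2 + 29/35x_3^5 + 29/35x_3^4 + 23/35x_3^3 + 29/35x_3^2 - 6/35x_3 + 2 to the basis.

S(g_4,g_6): lcm = x_2x_3^3. S = x_2 - 29/70x_3^8 - 29/70x_3^7 - 23/70x_3^6 - 29/70x_3^5 + 3/35x_3^4 - x_3^3 - x_3 + 1.
  leading term x_2: subtract (1/2)·g_6 from x_2 - 29/70x_3^8 - 29/70x_3^7 - 23/70x_3^6 - 29/70x_3^5 + 3/35x_3^4 - x_3^3 - x_3 + 1 → -29/70x_3^8 - 29/70x_3^7 - 23/70x_3^6 - 29/35x_3^5 - 23/70x_3^4 - 93/70x_3^3 - 29/70x_3^2 - 32/35x_3
  leading term x_3^8: no divisor's leading term divides it; move -29/70x_3^8 to the remainder.
  leading term x_3^7: no divisor's leading term divides it; move -29/70x_3^7 to the remainder.
  leading term x_3^6: no divisor's leading term divides it; move -23/70x_3^6 to the remainder.
  leading term x_3^5: no divisor's leading term divides it; move -29/35x_3^5 to the remainder.
  leading term x_3^4: no divisor's leading term divides it; move -23/70x_3^4 to the remainder.
  leading term x_3^3: no divisor's leading term divides it; move -93/70x_3^3 to the remainder.
  leading term x_3^2: no divisor's leading term divides it; move -29/70x_3^2 to the remainder.
  leading term x_3: no divisor's leading term divides it; move -32/35x_3 to the remainder.
  remainder -29/70x_3^8 - 29/70x_3^7 - 23/70x_3^6 - 29/35x_3^5 - 23/70x_3^4 - 93/70x_3^3 - 29/70x_3^2 - 32/35x_3 ≠ 0; add g_7 = -29/70x_3^8 - 29/70x_3^7 - 23/70x_3^6 - 29/35x_3^5 - 23/70x_3^4 - 93/70x_3^3 - 29/70x_3^2 - 32/35x_3 to the basis.

S(g_5,g_6): lcm = x_2x_3. S = -x_2 - 29/70x_3^6 - 29/70x_3^5 - 23/70x_3^4 - 87/70x_3^3 + 3/35x_3^2 - 29/35x_3 - 1.
  leading term x_2: subtract (-1/2)·g_6 from -x_2 - 29/70x_3^6 - 29/70x_3^5 - 23/70x_3^4 - 87/70x_3^3 + 3/35x_3^2 - 29/35x_3 - 1 → -29/70x_3^6 + 3/35x_3^4 - 32/35x_3^3 + 1/2x_3^2 - 32/35x_3
  leading term x_3^6: no divisor's leading term divides it; move -29/70x_3^6 to the remainder.
  leading term x_3^4: no divisor's leading term divides it; move 3/35x_3^4 to the remainder.
  leading term x_3^3: no divisor's leading term divides it; move -32/35x_3^3 to the remainder.
  leading term x_3^2: no divisor's leading term divides it; move 1/2x_3^2 to the remainder.
  leading term x_3: no divisor's leading term divides it; move -32/35x_3 to the remainder.
  remainder -29/70x_3^6 + 3/35x_3^4 - 32/35x_3^3 + 1/2x_3^2 - 32/35x_3 ≠ 0; add g_8 = -29/70x_3^6 + 3/35x_3^4 - 32/35x_3^3 + 1/2x_3^2 - 32/35x_3 to the basis.

The other S-polynomials (S(f_1,f_2), S(f_1,f_3), S(f_2,g_4), S(f_3,g_4), S(f_1,g_5), S(f_2,g_5), S(f_3,g_5), S(f_1,g_6), S(f_2,g_6), S(f_3,g_6), S(f_1,g_7), S(f_2,g_7), S(f_3,g_7), S(g_4,g_7), S(g_5,g_7), S(g_6,g_7), S(f_1,g_8), S(f_2,g_8), S(f_3,g_8), S(g_4,g_8), S(g_5,g_8), S(g_6,g_8), S(g_7,g_8)) all reduce to 0 modulo the current basis, so we have a Gröbner basis.
Inter-reduce: drop elements whose leading term is divisible by another's, tail-reduce, and make monic.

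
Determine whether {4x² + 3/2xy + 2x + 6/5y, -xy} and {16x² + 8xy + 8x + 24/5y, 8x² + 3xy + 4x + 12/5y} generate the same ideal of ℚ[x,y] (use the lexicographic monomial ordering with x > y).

Equality of ideals is decidable: compute both reduced Gröbner bases (unique for the ordering) and check whether they agree.
Buchberger on the first generating set:
f_1 = 4x² + 3/2xy + 2x + 6/5y, LT = x².
f_2 = -xy, LT = xy.

S(f_1,f_2): lcm = x²y. S = ⅜xy² + ½xy + 3/10y².
  leading term xy²: subtract (-⅜y)·f_2 from ⅜xy² + ½xy + 3/10y² → ½xy + 3/10y²
  leading term xy: subtract (-½)·f_2 from ½xy + 3/10y² → 3/10y²
  leading term y²: no divisor's leading term divides it; move 3/10y² to the remainder.
  remainder 3/10y² ≠ 0; add g_3 = 3/10y² to the basis.

S(f_1,g_3): leading monomials are coprime, so the S-polynomial reduces to 0 (Buchberger's first criterion).
S(f_2,g_3): lcm = xy². S = 0.
  remainder 0.

Every S-polynomial of the final basis reduces to 0, so we have a Gröbner basis.
Inter-reduce: drop elements whose leading term is divisible by another's, tail-reduce, and make monic.
Reduced Gröbner basis: {x² + ½x + 3/10y, xy, y²}.

Buchberger on the second generating set:
h_1 = 16x² + 8xy + 8x + 24/5y, LT = x².
h_2 = 8x² + 3xy + 4x + 12/5y, LT = x².

S(h_1,h_2): lcm = x². S = ⅛xy.
  leading term xy: no divisor's leading term divides it; move ⅛xy to the remainder.
  remainder ⅛xy ≠ 0; add k_3 = ⅛xy to the basis.

S(h_1,k_3): lcm = x²y. S = ½xy² + ½xy + 3/10y².
  leading term xy²: subtract (4y)·k_3 from ½xy² + ½xy + 3/10y² → ½xy + 3/10y²
  leading term xy: subtract (4)·k_3 from ½xy + 3/10y² → 3/10y²
  leading term y²: no divisor's leading term divides it; move 3/10y² to the remainder.
  remainder 3/10y² ≠ 0; add k_4 = 3/10y² to the basis.

S(h_2,k_3): lcm = x²y. S = ⅜xy² + ½xy + 3/10y².
  leading term xy²: subtract (3y)·k_3 from ⅜xy² + ½xy + 3/10y² → ½xy + 3/10y²
  leading term xy: subtract (4)·k_3 from ½xy + 3/10y² → 3/10y²
  leading term y²: subtract (1)·k_4 from 3/10y² → 0
  remainder 0.

S(h_1,k_4): leading monomials are coprime, so the S-polynomial reduces to 0 (Buchberger's first criterion).
S(h_2,k_4): leading monomials are coprime, so the S-polynomial reduces to 0 (Buchberger's first criterion).
S(k_3,k_4): lcm = xy². S = 0.
  remainder 0.

Every S-polynomial of the final basis reduces to 0, so we have a Gröbner basis.
Inter-reduce: drop elements whose leading term is divisible by another's, tail-reduce, and make monic.
Reduced Gröbner basis: {x² + ½x + 3/10y, xy, y²}.

Same reduced basis, so the two generating sets span the same ideal.
The same test decides containment: I ⊆ J iff every generator of I reduces to 0 modulo a Gröbner basis of J.

Yes, the ideals are equal.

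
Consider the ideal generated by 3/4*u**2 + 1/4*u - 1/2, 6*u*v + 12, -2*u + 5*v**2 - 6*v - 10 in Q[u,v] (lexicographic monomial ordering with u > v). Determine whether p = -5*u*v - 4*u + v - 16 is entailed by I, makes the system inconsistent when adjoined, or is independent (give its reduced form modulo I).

First compute the reduced Gröbner basis of I by Buchberger's algorithm.
f_1 = 3/4*u**2 + 1/4*u - 1/2, LT = u**2.
f_2 = 6*u*v + 12, LT = u*v.
f_3 = -2*u + 5*v**2 - 6*v - 10, LT = u.

S(f_1,f_2): lcm = u**2*v. S = 1/3*u*v - 2*u - 2/3*v.
  leading term u*v: subtract (1/18)·f_2 from 1/3*u*v - 2*u - 2/3*v → -2*u - 2/3*v - 2/3
  leading term u: subtract (1)·f_3 from -2*u - 2/3*v - 2/3 → -5*v**2 + 16/3*v + 28/3
  leading term v**2: no divisor's leading term divides it; move -5*v**2 to the remainder.
  leading term v: no divisor's leading term divides it; move 16/3*v to the remainder.
  leading term 1: no divisor's leading term divides it; move 28/3 to the remainder.
  remainder -5*v**2 + 16/3*v + 28/3 ≠ 0; add h_4 = -5*v**2 + 16/3*v + 28/3 to the basis.

S(f_1,f_3): lcm = u**2. S = 5/2*u*v**2 - 3*u*v - 14/3*u - 2/3.
  leading term u*v**2: subtract (5/12*v)·f_2 from 5/2*u*v**2 - 3*u*v - 14/3*u - 2/3 → -3*u*v - 14/3*u - 5*v - 2/3
  leading term u*v: subtract (-1/2)·f_2 from -3*u*v - 14/3*u - 5*v - 2/3 → -14/3*u - 5*v + 16/3
  leading term u: subtract (7/3)·f_3 from -14/3*u - 5*v + 16/3 → -35/3*v**2 + 9*v + 86/3
  leading term v**2: subtract (7/3)·h_4 from -35/3*v**2 + 9*v + 86/3 → -31/9*v + 62/9
  leading term v: no divisor's leading term divides it; move -31/9*v to the remainder.
  leading term 1: no divisor's leading term divides it; move 62/9 to the remainder.
  remainder -31/9*v + 62/9 ≠ 0; add h_5 = -31/9*v + 62/9 to the basis.

S(f_2,f_3): lcm = u*v. S = 5/2*v**3 - 3*v**2 - 5*v + 2.
  leading term v**3: subtract (-1/2*v)·h_4 from 5/2*v**3 - 3*v**2 - 5*v + 2 → -1/3*v**2 - 1/3*v + 2
  leading term v**2: subtract (1/15)·h_4 from -1/3*v**2 - 1/3*v + 2 → -31/45*v + 62/45
  leading term v: subtract (1/5)·h_5 from -31/45*v + 62/45 → 0
  remainder 0.

S(f_1,h_4): leading monomials are coprime, so the S-polynomial reduces to 0 (Buchberger's first criterion).
S(f_2,h_4): lcm = u*v**2. S = 16/15*u*v + 28/15*u + 2*v.
  leading term u*v: subtract (8/45)·f_2 from 16/15*u*v + 28/15*u + 2*v → 28/15*u + 2*v - 32/15
  leading term u: subtract (-14/15)·f_3 from 28/15*u + 2*v - 32/15 → 14/3*v**2 - 18/5*v - 172/15
  leading term v**2: subtract (-14/15)·h_4 from 14/3*v**2 - 18/5*v - 172/15 → 62/45*v - 124/45
  leading term v: subtract (-2/5)·h_5 from 62/45*v - 124/45 → 0
  remainder 0.

S(f_3,h_4): leading monomials are coprime, so the S-polynomial reduces to 0 (Buchberger's first criterion).
S(f_1,h_5): leading monomials are coprime, so the S-polynomial reduces to 0 (Buchberger's first criterion).
S(f_2,h_5): lcm = u*v. S = 2*u + 2.
  leading term u: subtract (-1)·f_3 from 2*u + 2 → 5*v**2 - 6*v - 8
  leading term v**2: subtract (-1)·h_4 from 5*v**2 - 6*v - 8 → -2/3*v + 4/3
  leading term v: subtract (6/31)·h_5 from -2/3*v + 4/3 → 0
  remainder 0.

S(f_3,h_5): leading monomials are coprime, so the S-polynomial reduces to 0 (Buchberger's first criterion).
S(h_4,h_5): lcm = v**2. S = 14/15*v - 28/15.
  leading term v: subtract (-42/155)·h_5 from 14/15*v - 28/15 → 0
  remainder 0.

Every S-polynomial of the final basis reduces to 0, so we have a Gröbner basis.
Inter-reduce: drop elements whose leading term is divisible by another's, tail-reduce, and make monic.
Reduced Gröbner basis: {u + 1, v - 2}.
Label its elements g_1 = u + 1, g_2 = v - 2.

Reduce p = -5*u*v - 4*u + v - 16 modulo G:
  leading term u*v: subtract (-5*v)·g_1 from -5*u*v - 4*u + v - 16 → -4*u + 6*v - 16
  leading term u: subtract (-4)·g_1 from -4*u + 6*v - 16 → 6*v - 12
  leading term v: subtract (6)·g_2 from 6*v - 12 → 0
  normal form = 0.
Since the normal form is 0, p ∈ I.

The remainder on division by a Gröbner basis is unique — it is the normal form.

-5*u*v - 4*u + v - 16 lies in I (it reduces to 0).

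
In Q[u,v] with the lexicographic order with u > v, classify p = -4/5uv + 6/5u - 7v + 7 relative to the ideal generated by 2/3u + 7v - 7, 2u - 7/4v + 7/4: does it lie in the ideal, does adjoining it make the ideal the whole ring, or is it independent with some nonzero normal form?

-4/5uv + 6/5u - 7v + 7 lies in I (it reduces to 0).

First compute the reduced Gröbner basis of I by Buchberger's algorithm.
f_1 = 2/3u + 7v - 7, LT = u.
f_2 = 2u - 7/4v + 7/4, LT = u.

S(f_1,f_2): lcm = u. S = 91/8v - 91/8.
  leading term v: no divisor's leading term divides it; move 91/8v to the remainder.
  leading term 1: no divisor's leading term divides it; move -91/8 to the remainder.
  remainder 91/8v - 91/8 ≠ 0; add h_3 = 91/8v - 91/8 to the basis.

The other S-polynomials (S(f_1,h_3), S(f_2,h_3)) all reduce to 0 modulo the current basis, so we have a Gröbner basis.
Inter-reduce: drop elements whose leading term is divisible by another's, tail-reduce, and make monic.
Reduced Gröbner basis: {u, v - 1}.
Label its elements g_1 = u, g_2 = v - 1.

Reduce p = -4/5uv + 6/5u - 7v + 7 modulo G:
  leading term uv: subtract (-4/5v)·g_1 from -4/5uv + 6/5u - 7v + 7 → 6/5u - 7v + 7
  leading term u: subtract (6/5)·g_1 from 6/5u - 7v + 7 → -7v + 7
  leading term v: subtract (-7)·g_2 from -7v + 7 → 0
  normal form = 0.
Since the normal form is 0, p ∈ I.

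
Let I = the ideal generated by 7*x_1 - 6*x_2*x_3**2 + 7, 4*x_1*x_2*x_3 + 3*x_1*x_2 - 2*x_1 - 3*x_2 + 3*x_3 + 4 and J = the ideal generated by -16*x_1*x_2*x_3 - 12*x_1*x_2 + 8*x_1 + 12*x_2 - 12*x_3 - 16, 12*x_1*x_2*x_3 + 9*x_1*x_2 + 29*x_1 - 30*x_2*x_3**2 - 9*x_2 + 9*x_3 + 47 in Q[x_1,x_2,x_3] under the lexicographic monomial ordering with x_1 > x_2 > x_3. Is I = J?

Equality of ideals is decidable: compute both reduced Gröbner bases (unique for the ordering) and check whether they agree.
Buchberger on the first generating set:
f_1 = 7*x_1 - 6*x_2*x_3**2 + 7, LT = x_1.
f_2 = 4*x_1*x_2*x_3 + 3*x_1*x_2 - 2*x_1 - 3*x_2 + 3*x_3 + 4, LT = x_1*x_2*x_3.

S(f_1,f_2): lcm = x_1*x_2*x_3. S = -3/4*x_1*x_2 + 1/2*x_1 - 6/7*x_2**2*x_3**3 + x_2*x_3 + 3/4*x_2 - 3/4*x_3 - 1.
  reduce S modulo (f_1, f_2):
  remainder -6/7*x_2**2*x_3**3 - 9/14*x_2**2*x_3**2 + 3/7*x_2*x_3**2 + x_2*x_3 + 3/2*x_2 - 3/4*x_3 - 3/2 ≠ 0; add g_3 = -6/7*x_2**2*x_3**3 - 9/14*x_2**2*x_3**2 + 3/7*x_2*x_3**2 + x_2*x_3 + 3/2*x_2 - 3/4*x_3 - 3/2 to the basis.

The other S-polynomials (S(f_1,g_3), S(f_2,g_3)) all reduce to 0 modulo the current basis, so we have a Gröbner basis.
Inter-reduce: drop elements whose leading term is divisible by another's, tail-reduce, and make monic.
Reduced Gröbner basis: {x_1 - 6/7*x_2*x_3**2 + 1, x_2**2*x_3**3 + 3/4*x_2**2*x_3**2 - 1/2*x_2*x_3**2 - 7/6*x_2*x_3 - 7/4*x_2 + 7/8*x_3 + 7/4}.

Buchberger on the second generating set:
h_1 = -16*x_1*x_2*x_3 - 12*x_1*x_2 + 8*x_1 + 12*x_2 - 12*x_3 - 16, LT = x_1*x_2*x_3.
h_2 = 12*x_1*x_2*x_3 + 9*x_1*x_2 + 29*x_1 - 30*x_2*x_3**2 - 9*x_2 + 9*x_3 + 47, LT = x_1*x_2*x_3.

S(h_1,h_2): lcm = x_1*x_2*x_3. S = -35/12*x_1 + 5/2*x_2*x_3**2 - 35/12.
  reduce S modulo (h_1, h_2):
  remainder -35/12*x_1 + 5/2*x_2*x_3**2 - 35/12 ≠ 0; add k_3 = -35/12*x_1 + 5/2*x_2*x_3**2 - 35/12 to the basis.

S(h_1,k_3): lcm = x_1*x_2*x_3. S = 3/4*x_1*x_2 - 1/2*x_1 + 6/7*x_2**2*x_3**3 - x_2*x_3 - 3/4*x_2 + 3/4*x_3 + 1.
  reduce S modulo (h_1, h_2, k_3):
  remainder 6/7*x_2**2*x_3**3 + 9/14*x_2**2*x_3**2 - 3/7*x_2*x_3**2 - x_2*x_3 - 3/2*x_2 + 3/4*x_3 + 3/2 ≠ 0; add k_4 = 6/7*x_2**2*x_3**3 + 9/14*x_2**2*x_3**2 - 3/7*x_2*x_3**2 - x_2*x_3 - 3/2*x_2 + 3/4*x_3 + 3/2 to the basis.

The other S-polynomials (S(h_2,k_3), S(h_1,k_4), S(h_2,k_4), S(k_3,k_4)) all reduce to 0 modulo the current basis, so we have a Gröbner basis.
Inter-reduce: drop elements whose leading term is divisible by another's, tail-reduce, and make monic.
Reduced Gröbner basis: {x_1 - 6/7*x_2*x_3**2 + 1, x_2**2*x_3**3 + 3/4*x_2**2*x_3**2 - 1/2*x_2*x_3**2 - 7/6*x_2*x_3 - 7/4*x_2 + 7/8*x_3 + 7/4}.

The two bases agree; hence the ideals are identical.

Yes, the ideals are equal.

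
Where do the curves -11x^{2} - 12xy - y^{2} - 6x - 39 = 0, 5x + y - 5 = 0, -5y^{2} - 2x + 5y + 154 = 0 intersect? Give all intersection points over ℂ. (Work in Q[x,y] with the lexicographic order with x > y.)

Compute a lex Gröbner basis by Buchberger's algorithm.
f_1 = -11x^{2} - 12xy - 6x - y^{2} - 39, LT = x^{2}.
f_2 = 5x + y - 5, LT = x.
f_3 = -2x - 5y^{2} + 5y + 154, LT = x.

S(f_1,f_2): lcm = x^{2}. S = \tfrac{49}{55}xy + \tfrac{17}{11}x + \tfrac{1}{11}y^{2} + \tfrac{39}{11}.
  leading term xy: subtract (\tfrac{49}{275}y)·f_2 from \tfrac{49}{55}xy + \tfrac{17}{11}x + \tfrac{1}{11}y^{2} + \tfrac{39}{11} → \tfrac{17}{11}x - \tfrac{24}{275}y^{2} + \tfrac{49}{55}y + \tfrac{39}{11}
  leading term x: subtract (\tfrac{17}{55})·f_2 from \tfrac{17}{11}x - \tfrac{24}{275}y^{2} + \tfrac{49}{55}y + \tfrac{39}{11} → -\tfrac{24}{275}y^{2} + \tfrac{32}{55}y + \tfrac{56}{11}
  leading term y^{2}: no divisor's leading term divides it; move -\tfrac{24}{275}y^{2} to the remainder.
  leading term y: no divisor's leading term divides it; move \tfrac{32}{55}y to the remainder.
  leading term 1: no divisor's leading term divides it; move \tfrac{56}{11} to the remainder.
  remainder -\tfrac{24}{275}y^{2} + \tfrac{32}{55}y + \tfrac{56}{11} ≠ 0; add h_4 = -\tfrac{24}{275}y^{2} + \tfrac{32}{55}y + \tfrac{56}{11} to the basis.

S(f_1,f_3): lcm = x^{2}. S = -\tfrac{5}{2}xy^{2} + \tfrac{79}{22}xy + \tfrac{853}{11}x + \tfrac{1}{11}y^{2} + \tfrac{39}{11}.
  leading term xy^{2}: subtract (-\tfrac{1}{2}y^{2})·f_2 from -\tfrac{5}{2}xy^{2} + \tfrac{79}{22}xy + \tfrac{853}{11}x + \tfrac{1}{11}y^{2} + \tfrac{39}{11} → \tfrac{79}{22}xy + \tfrac{853}{11}x + \tfrac{1}{2}y^{3} - \tfrac{53}{22}y^{2} + \tfrac{39}{11}
  leading term xy: subtract (\tfrac{79}{110}y)·f_2 from \tfrac{79}{22}xy + \tfrac{853}{11}x + \tfrac{1}{2}y^{3} - \tfrac{53}{22}y^{2} + \tfrac{39}{11} → \tfrac{853}{11}x + \tfrac{1}{2}y^{3} - \tfrac{172}{55}y^{2} + \tfrac{79}{22}y + \tfrac{39}{11}
  leading term x: subtract (\tfrac{853}{55})·f_2 from \tfrac{853}{11}x + \tfrac{1}{2}y^{3} - \tfrac{172}{55}y^{2} + \tfrac{79}{22}y + \tfrac{39}{11} → \tfrac{1}{2}y^{3} - \tfrac{172}{55}y^{2} - \tfrac{1311}{110}y + \tfrac{892}{11}
  leading term y^{3}: subtract (-\tfrac{275}{48}y)·h_4 from \tfrac{1}{2}y^{3} - \tfrac{172}{55}y^{2} - \tfrac{1311}{110}y + \tfrac{892}{11} → \tfrac{34}{165}y^{2} + \tfrac{2846}{165}y + \tfrac{892}{11}
  leading term y^{2}: subtract (-\tfrac{85}{36})·h_4 from \tfrac{34}{165}y^{2} + \tfrac{2846}{165}y + \tfrac{892}{11} → \tfrac{838}{45}y + \tfrac{838}{9}
  leading term y: no divisor's leading term divides it; move \tfrac{838}{45}y to the remainder.
  leading term 1: no divisor's leading term divides it; move \tfrac{838}{9} to the remainder.
  remainder \tfrac{838}{45}y + \tfrac{838}{9} ≠ 0; add h_5 = \tfrac{838}{45}y + \tfrac{838}{9} to the basis.

The other S-polynomials (S(f_2,f_3), S(f_1,h_4), S(f_2,h_4), S(f_3,h_4), S(f_1,h_5), S(f_2,h_5), S(f_3,h_5), S(h_4,h_5)) all reduce to 0 modulo the current basis, so we have a Gröbner basis.
Inter-reduce: drop elements whose leading term is divisible by another's, tail-reduce, and make monic.
Reduced Gröbner basis: {x - 2, y + 5}.

The lex basis is triangular: the last element involves only y. Solving y + 5 = 0 gives y ∈ {-5}; substituting each value into the earlier elements determines the remaining variables.
  y = -5: the earlier basis element becomes x - 2 = 0, giving x = 2 — point (2, -5).
Each listed point satisfies every original equation (direct substitution).
This is the nonlinear analogue of row-reducing a linear system.

{(2, -5)}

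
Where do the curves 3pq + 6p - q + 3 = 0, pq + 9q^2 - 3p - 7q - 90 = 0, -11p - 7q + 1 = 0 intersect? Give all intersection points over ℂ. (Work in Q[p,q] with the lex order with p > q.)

Compute a lex Gröbner basis by Buchberger's algorithm.
f_1 = 3pq + 6p - q + 3, LT = pq.
f_2 = pq - 3p + 9q^2 - 7q - 90, LT = pq.
f_3 = -11p - 7q + 1, LT = p.

S(f_1,f_2): lcm = pq. S = 5p - 9q^2 + 20/3q + 91.
  leading term p: subtract (-5/11)·f_3 from 5p - 9q^2 + 20/3q + 91 → -9q^2 + 115/33q + 1006/11
  leading term q^2: no divisor's leading term divides it; move -9q^2 to the remainder.
  leading term q: no divisor's leading term divides it; move 115/33q to the remainder.
  leading term 1: no divisor's leading term divides it; move 1006/11 to the remainder.
  remainder -9q^2 + 115/33q + 1006/11 ≠ 0; add h_4 = -9q^2 + 115/33q + 1006/11 to the basis.

S(f_1,f_3): lcm = pq. S = 2p - 7/11q^2 - 8/33q + 1.
  leading term p: subtract (-2/11)·f_3 from 2p - 7/11q^2 - 8/33q + 1 → -7/11q^2 - 50/33q + 13/11
  leading term q^2: subtract (7/99)·h_4 from -7/11q^2 - 50/33q + 13/11 → -5755/3267q - 5755/1089
  leading term q: no divisor's leading term divides it; move -5755/3267q to the remainder.
  leading term 1: no divisor's leading term divides it; move -5755/1089 to the remainder.
  remainder -5755/3267q - 5755/1089 ≠ 0; add h_5 = -5755/3267q - 5755/1089 to the basis.

The other S-polynomials (S(f_2,f_3), S(f_1,h_4), S(f_2,h_4), S(f_3,h_4), S(f_1,h_5), S(f_2,h_5), S(f_3,h_5), S(h_4,h_5)) all reduce to 0 modulo the current basis, so we have a Gröbner basis.
Inter-reduce: drop elements whose leading term is divisible by another's, tail-reduce, and make monic.
Reduced Gröbner basis: {p - 2, q + 3}.

A lex Gröbner basis eliminates variables successively. Here q + 3 depends only on q, with roots {-3}; lifting each root through the earlier basis elements recovers the full solutions.
  q = -3: the earlier basis element becomes p - 2 = 0, giving p = 2 — point (2, -3).
Check: every point annihilates each of the original generators.

{(2, -3)}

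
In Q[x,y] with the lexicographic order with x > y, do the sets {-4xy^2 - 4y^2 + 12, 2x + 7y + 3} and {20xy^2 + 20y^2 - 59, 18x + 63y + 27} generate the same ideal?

No, the ideals differ.

Two ideals are equal iff their reduced Gröbner bases coincide (the reduced basis is unique for a fixed ordering).
Buchberger on the first generating set:
f_1 = -4xy^2 - 4y^2 + 12, LT = xy^2.
f_2 = 2x + 7y + 3, LT = x.

S(f_1,f_2): lcm = xy^2. S = -7/2y^3 - 1/2y^2 - 3.
  leading term y^3: no divisor's leading term divides it; move -7/2y^3 to the remainder.
  leading term y^2: no divisor's leading term divides it; move -1/2y^2 to the remainder.
  leading term 1: no divisor's leading term divides it; move -3 to the remainder.
  remainder -7/2y^3 - 1/2y^2 - 3 ≠ 0; add g_3 = -7/2y^3 - 1/2y^2 - 3 to the basis.

The other S-polynomials (S(f_1,g_3), S(f_2,g_3)) all reduce to 0 modulo the current basis, so we have a Gröbner basis.
Inter-reduce: drop elements whose leading term is divisible by another's, tail-reduce, and make monic.
Reduced Gröbner basis: {x + 7/2y + 3/2, y^3 + 1/7y^2 + 6/7}.

Buchberger on the second generating set:
h_1 = 20xy^2 + 20y^2 - 59, LT = xy^2.
h_2 = 18x + 63y + 27, LT = x.

S(h_1,h_2): lcm = xy^2. S = -7/2y^3 - 1/2y^2 - 59/20.
  leading term y^3: no divisor's leading term divides it; move -7/2y^3 to the remainder.
  leading term y^2: no divisor's leading term divides it; move -1/2y^2 to the remainder.
  leading term 1: no divisor's leading term divides it; move -59/20 to the remainder.
  remainder -7/2y^3 - 1/2y^2 - 59/20 ≠ 0; add k_3 = -7/2y^3 - 1/2y^2 - 59/20 to the basis.

The other S-polynomials (S(h_1,k_3), S(h_2,k_3)) all reduce to 0 modulo the current basis, so we have a Gröbner basis.
Inter-reduce: drop elements whose leading term is divisible by another's, tail-reduce, and make monic.
Reduced Gröbner basis: {x + 7/2y + 3/2, y^3 + 1/7y^2 + 59/70}.

These differ, so the ideals are not equal.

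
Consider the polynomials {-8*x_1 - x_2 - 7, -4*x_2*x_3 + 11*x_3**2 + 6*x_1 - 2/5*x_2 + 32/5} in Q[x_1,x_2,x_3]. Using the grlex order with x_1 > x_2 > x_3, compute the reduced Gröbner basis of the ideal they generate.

Buchberger's algorithm terminates because the ascending chain of leading-term ideals stabilizes.

f_1 = -8*x_1 - x_2 - 7, LT = x_1.
f_2 = -4*x_2*x_3 + 11*x_3**2 + 6*x_1 - 2/5*x_2 + 32/5, LT = x_2*x_3.

S(f_1,f_2): leading monomials are coprime, so the S-polynomial reduces to 0 (Buchberger's first criterion).
Every S-polynomial of the final basis reduces to 0, so we have a Gröbner basis.

G = {x_2*x_3 - 11/4*x_3**2 + 23/80*x_2 - 23/80, x_1 + 1/8*x_2 + 7/8}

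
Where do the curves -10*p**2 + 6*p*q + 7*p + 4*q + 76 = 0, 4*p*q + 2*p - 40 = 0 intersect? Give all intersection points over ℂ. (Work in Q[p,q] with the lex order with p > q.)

Compute a lex Gröbner basis by Buchberger's algorithm.
f_1 = -10*p**2 + 6*p*q + 7*p + 4*q + 76, LT = p**2.
f_2 = 4*p*q + 2*p - 40, LT = p*q.

S(f_1,f_2): lcm = p**2*q. S = -1/2*p**2 - 3/5*p*q**2 - 7/10*p*q + 10*p - 2/5*q**2 - 38/5*q.
  leading term p**2: subtract (1/20)·f_1 from -1/2*p**2 - 3/5*p*q**2 - 7/10*p*q + 10*p - 2/5*q**2 - 38/5*q → -3/5*p*q**2 - p*q + 193/20*p - 2/5*q**2 - 39/5*q - 19/5
  leading term p*q**2: subtract (-3/20*q)·f_2 from -3/5*p*q**2 - p*q + 193/20*p - 2/5*q**2 - 39/5*q - 19/5 → -7/10*p*q + 193/20*p - 2/5*q**2 - 69/5*q - 19/5
  leading term p*q: subtract (-7/40)·f_2 from -7/10*p*q + 193/20*p - 2/5*q**2 - 69/5*q - 19/5 → 10*p - 2/5*q**2 - 69/5*q - 54/5
  leading term p: no divisor's leading term divides it; move 10*p to the remainder.
  leading term q**2: no divisor's leading term divides it; move -2/5*q**2 to the remainder.
  leading term q: no divisor's leading term divides it; move -69/5*q to the remainder.
  leading term 1: no divisor's leading term divides it; move -54/5 to the remainder.
  remainder 10*p - 2/5*q**2 - 69/5*q - 54/5 ≠ 0; add h_3 = 10*p - 2/5*q**2 - 69/5*q - 54/5 to the basis.

S(f_2,h_3): lcm = p*q. S = 1/2*p + 1/25*q**3 + 69/50*q**2 + 27/25*q - 10.
  leading term p: subtract (1/20)·h_3 from 1/2*p + 1/25*q**3 + 69/50*q**2 + 27/25*q - 10 → 1/25*q**3 + 7/5*q**2 + 177/100*q - 473/50
  leading term q**3: no divisor's leading term divides it; move 1/25*q**3 to the remainder.
  leading term q**2: no divisor's leading term divides it; move 7/5*q**2 to the remainder.
  leading term q: no divisor's leading term divides it; move 177/100*q to the remainder.
  leading term 1: no divisor's leading term divides it; move -473/50 to the remainder.
  remainder 1/25*q**3 + 7/5*q**2 + 177/100*q - 473/50 ≠ 0; add h_4 = 1/25*q**3 + 7/5*q**2 + 177/100*q - 473/50 to the basis.

The other S-polynomials (S(f_1,h_3), S(f_1,h_4), S(f_2,h_4), S(h_3,h_4)) all reduce to 0 modulo the current basis, so we have a Gröbner basis.
Inter-reduce: drop elements whose leading term is divisible by another's, tail-reduce, and make monic.
Reduced Gröbner basis: {p - 1/25*q**2 - 69/50*q - 27/25, q**3 + 35*q**2 + 177/4*q - 473/2}.

From the last basis element, q**3 + 35*q**2 + 177/4*q - 473/2 = 0, so q takes values in {2, -37/2 - 4*sqrt(14), -37/2 + 4*sqrt(14)}. Each choice, substituted upward through the basis, yields the corresponding point(s) of the solution set.
  q = 2: the earlier basis element becomes p - 4 = 0, giving p = 4 — point (4, 2).
  q = -37/2 - 4*sqrt(14): the earlier basis element becomes p - 2*sqrt(14)/5 + 9/5 = 0, giving p = -9/5 + 2*sqrt(14)/5 — point (-9/5 + 2*sqrt(14)/5, -37/2 - 4*sqrt(14)).
  q = -37/2 + 4*sqrt(14): the earlier basis element becomes p + 2*sqrt(14)/5 + 9/5 = 0, giving p = -9/5 - 2*sqrt(14)/5 — point (-9/5 - 2*sqrt(14)/5, -37/2 + 4*sqrt(14)).

{(4, 2), (-9/5 + 2*sqrt(14)/5, -37/2 - 4*sqrt(14)), (-9/5 - 2*sqrt(14)/5, -37/2 + 4*sqrt(14))}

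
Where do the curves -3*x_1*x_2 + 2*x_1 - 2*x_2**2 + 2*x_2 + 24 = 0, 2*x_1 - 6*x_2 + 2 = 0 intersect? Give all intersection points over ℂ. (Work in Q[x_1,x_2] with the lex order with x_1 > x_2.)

Compute a lex Gröbner basis by Buchberger's algorithm.
f_1 = -3*x_1*x_2 + 2*x_1 - 2*x_2**2 + 2*x_2 + 24, LT = x_1*x_2.
f_2 = 2*x_1 - 6*x_2 + 2, LT = x_1.

S(f_1,f_2): lcm = x_1*x_2. S = -2/3*x_1 + 11/3*x_2**2 - 5/3*x_2 - 8.
  leading term x_1: subtract (-1/3)·f_2 from -2/3*x_1 + 11/3*x_2**2 - 5/3*x_2 - 8 → 11/3*x_2**2 - 11/3*x_2 - 22/3
  leading term x_2**2: no divisor's leading term divides it; move 11/3*x_2**2 to the remainder.
  leading term x_2: no divisor's leading term divides it; move -11/3*x_2 to the remainder.
  leading term 1: no divisor's leading term divides it; move -22/3 to the remainder.
  remainder 11/3*x_2**2 - 11/3*x_2 - 22/3 ≠ 0; add h_3 = 11/3*x_2**2 - 11/3*x_2 - 22/3 to the basis.

The other S-polynomials (S(f_1,h_3), S(f_2,h_3)) all reduce to 0 modulo the current basis, so we have a Gröbner basis.
Inter-reduce: drop elements whose leading term is divisible by another's, tail-reduce, and make monic.
Reduced Gröbner basis: {x_1 - 3*x_2 + 1, x_2**2 - x_2 - 2}.

Elimination: the polynomial x_2**2 - x_2 - 2 lies in the elimination ideal for x_2, so x_2 ∈ {-1, 2}. For each such x_2, the remaining basis elements (now univariate) give the rest of the solution.
  x_2 = -1: the earlier basis element becomes x_1 + 4 = 0, giving x_1 = -4 — point (-4, -1).
  x_2 = 2: the earlier basis element becomes x_1 - 5 = 0, giving x_1 = 5 — point (5, 2).
Substituting each solution back into the original system confirms all equations vanish.

{(-4, -1), (5, 2)}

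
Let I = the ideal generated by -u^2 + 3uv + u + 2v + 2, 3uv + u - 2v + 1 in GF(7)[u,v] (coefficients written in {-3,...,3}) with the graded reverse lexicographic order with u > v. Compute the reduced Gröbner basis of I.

f_1 = -u^2 + 3uv + u + 2v + 2, LT = u^2.
f_2 = 3uv + u - 2v + 1, LT = uv.

S(f_1,f_2): lcm = u^2v. S = -3uv^2 + 2u^2 + 2uv - 2v^2 + 2u - 2v.
  leading term uv^2: subtract (-v)·f_2 from -3uv^2 + 2u^2 + 2uv - 2v^2 + 2u - 2v → 2u^2 + 3uv + 3v^2 + 2u - v
  leading term u^2: subtract (-2)·f_1 from 2u^2 + 3uv + 3v^2 + 2u - v → 2uv + 3v^2 - 3u + 3v - 3
  leading term uv: subtract (3)·f_2 from 2uv + 3v^2 - 3u + 3v - 3 → 3v^2 + u + 2v + 1
  leading term v^2: no divisor's leading term divides it; move 3v^2 to the remainder.
  leading term u: no divisor's leading term divides it; move u to the remainder.
  leading term v: no divisor's leading term divides it; move 2v to the remainder.
  leading term 1: no divisor's leading term divides it; move 1 to the remainder.
  remainder 3v^2 + u + 2v + 1 ≠ 0; add g_3 = 3v^2 + u + 2v + 1 to the basis.

S(f_1,g_3): leading monomials are coprime, so the S-polynomial reduces to 0 (Buchberger's first criterion).
S(f_2,g_3): lcm = uv^2. S = 2u^2 + 2uv - 3v^2 + 2u - 2v.
  leading term u^2: subtract (-2)·f_1 from 2u^2 + 2uv - 3v^2 + 2u - 2v → uv - 3v^2 - 3u + 2v - 3
  leading term uv: subtract (-2)·f_2 from uv - 3v^2 - 3u + 2v - 3 → -3v^2 - u - 2v - 1
  leading term v^2: subtract (-1)·g_3 from -3v^2 - u - 2v - 1 → 0
  remainder 0.

Every S-polynomial of the final basis reduces to 0, so we have a Gröbner basis.

G = {u^2 + 3v - 1, uv - 2u - 3v - 2, v^2 - 2u + 3v - 2}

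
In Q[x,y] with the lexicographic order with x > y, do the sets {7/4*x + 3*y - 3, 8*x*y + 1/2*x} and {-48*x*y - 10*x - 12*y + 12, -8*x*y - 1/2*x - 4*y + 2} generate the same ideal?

Equality of ideals is decidable: compute both reduced Gröbner bases (unique for the ordering) and check whether they agree.
Buchberger on the first generating set:
f_1 = 7/4*x + 3*y - 3, LT = x.
f_2 = 8*x*y + 1/2*x, LT = x*y.

S(f_1,f_2): lcm = x*y. S = -1/16*x + 12/7*y**2 - 12/7*y.
  leading term x: subtract (-1/28)·f_1 from -1/16*x + 12/7*y**2 - 12/7*y → 12/7*y**2 - 45/28*y - 3/28
  leading term y**2: no divisor's leading term divides it; move 12/7*y**2 to the remainder.
  leading term y: no divisor's leading term divides it; move -45/28*y to the remainder.
  leading term 1: no divisor's leading term divides it; move -3/28 to the remainder.
  remainder 12/7*y**2 - 45/28*y - 3/28 ≠ 0; add g_3 = 12/7*y**2 - 45/28*y - 3/28 to the basis.

The other S-polynomials (S(f_1,g_3), S(f_2,g_3)) all reduce to 0 modulo the current basis, so we have a Gröbner basis.
Inter-reduce: drop elements whose leading term is divisible by another's, tail-reduce, and make monic.
Reduced Gröbner basis: {x + 12/7*y - 12/7, y**2 - 15/16*y - 1/16}.

Buchberger on the second generating set:
h_1 = -48*x*y - 10*x - 12*y + 12, LT = x*y.
h_2 = -8*x*y - 1/2*x - 4*y + 2, LT = x*y.

S(h_1,h_2): lcm = x*y. S = 7/48*x - 1/4*y.
  leading term x: no divisor's leading term divides it; move 7/48*x to the remainder.
  leading term y: no divisor's leading term divides it; move -1/4*y to the remainder.
  remainder 7/48*x - 1/4*y ≠ 0; add k_3 = 7/48*x - 1/4*y to the basis.

S(h_1,k_3): lcm = x*y. S = 5/24*x + 12/7*y**2 + 1/4*y - 1/4.
  leading term x: subtract (10/7)·k_3 from 5/24*x + 12/7*y**2 + 1/4*y - 1/4 → 12/7*y**2 + 17/28*y - 1/4
  leading term y**2: no divisor's leading term divides it; move 12/7*y**2 to the remainder.
  leading term y: no divisor's leading term divides it; move 17/28*y to the remainder.
  leading term 1: no divisor's leading term divides it; move -1/4 to the remainder.
  remainder 12/7*y**2 + 17/28*y - 1/4 ≠ 0; add k_4 = 12/7*y**2 + 17/28*y - 1/4 to the basis.

The other S-polynomials (S(h_2,k_3), S(h_1,k_4), S(h_2,k_4), S(k_3,k_4)) all reduce to 0 modulo the current basis, so we have a Gröbner basis.
Inter-reduce: drop elements whose leading term is divisible by another's, tail-reduce, and make monic.
Reduced Gröbner basis: {x - 12/7*y, y**2 + 17/48*y - 7/48}.

The bases are distinct; the ideals are different.

No, the ideals differ.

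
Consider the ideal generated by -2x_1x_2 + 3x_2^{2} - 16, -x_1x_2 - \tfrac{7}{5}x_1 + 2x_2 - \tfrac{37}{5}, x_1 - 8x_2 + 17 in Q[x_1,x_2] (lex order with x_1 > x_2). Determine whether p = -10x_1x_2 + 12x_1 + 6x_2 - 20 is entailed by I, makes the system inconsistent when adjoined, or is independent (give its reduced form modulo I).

-10x_1x_2 + 12x_1 + 6x_2 - 20 lies in I (it reduces to 0).

First compute the reduced Gröbner basis of I by Buchberger's algorithm.
f_1 = -2x_1x_2 + 3x_2^{2} - 16, LT = x_1x_2.
f_2 = -x_1x_2 - \tfrac{7}{5}x_1 + 2x_2 - \tfrac{37}{5}, LT = x_1x_2.
f_3 = x_1 - 8x_2 + 17, LT = x_1.

S(f_1,f_2): lcm = x_1x_2. S = -\tfrac{7}{5}x_1 - \tfrac{3}{2}x_2^{2} + 2x_2 + \tfrac{3}{5}.
  leading term x_1: subtract (-\tfrac{7}{5})·f_3 from -\tfrac{7}{5}x_1 - \tfrac{3}{2}x_2^{2} + 2x_2 + \tfrac{3}{5} → -\tfrac{3}{2}x_2^{2} - \tfrac{46}{5}x_2 + \tfrac{122}{5}
  leading term x_2^{2}: no divisor's leading term divides it; move -\tfrac{3}{2}x_2^{2} to the remainder.
  leading term x_2: no divisor's leading term divides it; move -\tfrac{46}{5}x_2 to the remainder.
  leading term 1: no divisor's leading term divides it; move \tfrac{122}{5} to the remainder.
  remainder -\tfrac{3}{2}x_2^{2} - \tfrac{46}{5}x_2 + \tfrac{122}{5} ≠ 0; add h_4 = -\tfrac{3}{2}x_2^{2} - \tfrac{46}{5}x_2 + \tfrac{122}{5} to the basis.

S(f_1,f_3): lcm = x_1x_2. S = \tfrac{13}{2}x_2^{2} - 17x_2 + 8.
  leading term x_2^{2}: subtract (-\tfrac{13}{3})·h_4 from \tfrac{13}{2}x_2^{2} - 17x_2 + 8 → -\tfrac{853}{15}x_2 + \tfrac{1706}{15}
  leading term x_2: no divisor's leading term divides it; move -\tfrac{853}{15}x_2 to the remainder.
  leading term 1: no divisor's leading term divides it; move \tfrac{1706}{15} to the remainder.
  remainder -\tfrac{853}{15}x_2 + \tfrac{1706}{15} ≠ 0; add h_5 = -\tfrac{853}{15}x_2 + \tfrac{1706}{15} to the basis.

S(f_2,f_3): lcm = x_1x_2. S = \tfrac{7}{5}x_1 + 8x_2^{2} - 19x_2 + \tfrac{37}{5}.
  leading term x_1: subtract (\tfrac{7}{5})·f_3 from \tfrac{7}{5}x_1 + 8x_2^{2} - 19x_2 + \tfrac{37}{5} → 8x_2^{2} - \tfrac{39}{5}x_2 - \tfrac{82}{5}
  leading term x_2^{2}: subtract (-\tfrac{16}{3})·h_4 from 8x_2^{2} - \tfrac{39}{5}x_2 - \tfrac{82}{5} → -\tfrac{853}{15}x_2 + \tfrac{1706}{15}
  leading term x_2: subtract (1)·h_5 from -\tfrac{853}{15}x_2 + \tfrac{1706}{15} → 0
  remainder 0.

S(f_1,h_4): lcm = x_1x_2^{2}. S = -\tfrac{92}{15}x_1x_2 + \tfrac{244}{15}x_1 - \tfrac{3}{2}x_2^{3} + 8x_2.
  leading term x_1x_2: subtract (\tfrac{46}{15})·f_1 from -\tfrac{92}{15}x_1x_2 + \tfrac{244}{15}x_1 - \tfrac{3}{2}x_2^{3} + 8x_2 → \tfrac{244}{15}x_1 - \tfrac{3}{2}x_2^{3} - \tfrac{46}{5}x_2^{2} + 8x_2 + \tfrac{736}{15}
  leading term x_1: subtract (\tfrac{244}{15})·f_3 from \tfrac{244}{15}x_1 - \tfrac{3}{2}x_2^{3} - \tfrac{46}{5}x_2^{2} + 8x_2 + \tfrac{736}{15} → -\tfrac{3}{2}x_2^{3} - \tfrac{46}{5}x_2^{2} + \tfrac{2072}{15}x_2 - \tfrac{3412}{15}
  leading term x_2^{3}: subtract (x_2)·h_4 from -\tfrac{3}{2}x_2^{3} - \tfrac{46}{5}x_2^{2} + \tfrac{2072}{15}x_2 - \tfrac{3412}{15} → \tfrac{1706}{15}x_2 - \tfrac{3412}{15}
  leading term x_2: subtract (-2)·h_5 from \tfrac{1706}{15}x_2 - \tfrac{3412}{15} → 0
  remainder 0.

S(f_2,h_4): lcm = x_1x_2^{2}. S = -\tfrac{71}{15}x_1x_2 + \tfrac{244}{15}x_1 - 2x_2^{2} + \tfrac{37}{5}x_2.
  leading term x_1x_2: subtract (\tfrac{71}{30})·f_1 from -\tfrac{71}{15}x_1x_2 + \tfrac{244}{15}x_1 - 2x_2^{2} + \tfrac{37}{5}x_2 → \tfrac{244}{15}x_1 - \tfrac{91}{10}x_2^{2} + \tfrac{37}{5}x_2 + \tfrac{568}{15}
  leading term x_1: subtract (\tfrac{244}{15})·f_3 from \tfrac{244}{15}x_1 - \tfrac{91}{10}x_2^{2} + \tfrac{37}{5}x_2 + \tfrac{568}{15} → -\tfrac{91}{10}x_2^{2} + \tfrac{2063}{15}x_2 - \tfrac{716}{3}
  leading term x_2^{2}: subtract (\tfrac{91}{15})·h_4 from -\tfrac{91}{10}x_2^{2} + \tfrac{2063}{15}x_2 - \tfrac{716}{3} → \tfrac{14501}{75}x_2 - \tfrac{29002}{75}
  leading term x_2: subtract (-\tfrac{17}{5})·h_5 from \tfrac{14501}{75}x_2 - \tfrac{29002}{75} → 0
  remainder 0.

S(f_3,h_4): leading monomials are coprime, so the S-polynomial reduces to 0 (Buchberger's first criterion).
S(f_1,h_5): lcm = x_1x_2. S = 2x_1 - \tfrac{3}{2}x_2^{2} + 8.
  leading term x_1: subtract (2)·f_3 from 2x_1 - \tfrac{3}{2}x_2^{2} + 8 → -\tfrac{3}{2}x_2^{2} + 16x_2 - 26
  leading term x_2^{2}: subtract (1)·h_4 from -\tfrac{3}{2}x_2^{2} + 16x_2 - 26 → \tfrac{126}{5}x_2 - \tfrac{252}{5}
  leading term x_2: subtract (-\tfrac{378}{853})·h_5 from \tfrac{126}{5}x_2 - \tfrac{252}{5} → 0
  remainder 0.

S(f_2,h_5): lcm = x_1x_2. S = \tfrac{17}{5}x_1 - 2x_2 + \tfrac{37}{5}.
  leading term x_1: subtract (\tfrac{17}{5})·f_3 from \tfrac{17}{5}x_1 - 2x_2 + \tfrac{37}{5} → \tfrac{126}{5}x_2 - \tfrac{252}{5}
  leading term x_2: subtract (-\tfrac{378}{853})·h_5 from \tfrac{126}{5}x_2 - \tfrac{252}{5} → 0
  remainder 0.

S(f_3,h_5): leading monomials are coprime, so the S-polynomial reduces to 0 (Buchberger's first criterion).
S(h_4,h_5): lcm = x_2^{2}. S = \tfrac{122}{15}x_2 - \tfrac{244}{15}.
  leading term x_2: subtract (-\tfrac{122}{853})·h_5 from \tfrac{122}{15}x_2 - \tfrac{244}{15} → 0
  remainder 0.

Every S-polynomial of the final basis reduces to 0, so we have a Gröbner basis.
Inter-reduce: drop elements whose leading term is divisible by another's, tail-reduce, and make monic.
Reduced Gröbner basis: {x_1 + 1, x_2 - 2}.
Label its elements g_1 = x_1 + 1, g_2 = x_2 - 2.

Reduce p = -10x_1x_2 + 12x_1 + 6x_2 - 20 modulo G:
  leading term x_1x_2: subtract (-10x_2)·g_1 from -10x_1x_2 + 12x_1 + 6x_2 - 20 → 12x_1 + 16x_2 - 20
  leading term x_1: subtract (12)·g_1 from 12x_1 + 16x_2 - 20 → 16x_2 - 32
  leading term x_2: subtract (16)·g_2 from 16x_2 - 32 → 0
  normal form = 0.
Since the normal form is 0, p ∈ I.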